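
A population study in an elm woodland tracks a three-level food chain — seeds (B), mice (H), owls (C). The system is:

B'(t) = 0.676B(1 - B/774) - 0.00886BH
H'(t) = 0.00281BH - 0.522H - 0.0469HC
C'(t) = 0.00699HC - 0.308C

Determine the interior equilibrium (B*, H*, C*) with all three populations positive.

B* ≈ 327, H* ≈ 44.1, C* ≈ 8.46

From dC/dt = 0: 0.00699H* = 0.308, so H* = 44.1.
From dB/dt = 0: 0.676(1 - B*/774) = 0.00886·44.1, giving B* = 774·(1 - 0.578) = 327.
From dH/dt = 0: 0.00281·327 - 0.522 = 0.0469C*, so C* = 0.397/0.0469 = 8.46.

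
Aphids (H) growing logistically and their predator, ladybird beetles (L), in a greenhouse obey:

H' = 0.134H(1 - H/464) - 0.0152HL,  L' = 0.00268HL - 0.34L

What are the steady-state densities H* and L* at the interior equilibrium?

H* ≈ 127, L* ≈ 6.41

From dL/dt = 0 with L > 0: 0.00268H* = 0.34, so H* = 127.
Substitute into dH/dt = 0: 0.134(1 - 127/464) = 0.0152L*.
The bracket is 0.727, giving L* = 0.0974/0.0152 = 6.41.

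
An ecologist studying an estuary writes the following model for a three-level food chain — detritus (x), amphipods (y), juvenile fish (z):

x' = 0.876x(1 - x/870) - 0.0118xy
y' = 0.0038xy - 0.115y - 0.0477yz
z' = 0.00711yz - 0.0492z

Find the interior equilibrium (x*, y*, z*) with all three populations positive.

x* ≈ 789, y* ≈ 6.92, z* ≈ 60.4

From dz/dt = 0: 0.00711y* = 0.0492, so y* = 6.92.
From dx/dt = 0: 0.876(1 - x*/870) = 0.0118·6.92, giving x* = 870·(1 - 0.0932) = 789.
From dy/dt = 0: 0.0038·789 - 0.115 = 0.0477z*, so z* = 2.88/0.0477 = 60.4.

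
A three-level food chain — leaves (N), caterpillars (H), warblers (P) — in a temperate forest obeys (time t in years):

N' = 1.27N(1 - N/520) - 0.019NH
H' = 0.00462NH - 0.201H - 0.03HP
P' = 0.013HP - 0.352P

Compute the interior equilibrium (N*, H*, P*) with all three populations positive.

N* ≈ 309, H* ≈ 27.1, P* ≈ 40.9

From dP/dt = 0: 0.013H* = 0.352, so H* = 27.1.
From dN/dt = 0: 1.27(1 - N*/520) = 0.019·27.1, giving N* = 520·(1 - 0.405) = 309.
From dH/dt = 0: 0.00462·309 - 0.201 = 0.03P*, so P* = 1.23/0.03 = 40.9.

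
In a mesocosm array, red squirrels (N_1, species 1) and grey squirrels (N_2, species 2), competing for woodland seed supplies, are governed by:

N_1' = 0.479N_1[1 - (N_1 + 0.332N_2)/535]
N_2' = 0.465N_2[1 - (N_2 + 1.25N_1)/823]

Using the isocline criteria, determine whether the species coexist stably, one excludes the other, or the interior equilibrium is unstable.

Compare the nullcline intercepts: K1/α12 = 535/0.332 = 1610 > K2 = 823; K2/α21 = 823/1.25 = 658 > K1 = 535.
Since both inequalities hold, each species can invade when rare, so the interior equilibrium is stable.

stable coexistence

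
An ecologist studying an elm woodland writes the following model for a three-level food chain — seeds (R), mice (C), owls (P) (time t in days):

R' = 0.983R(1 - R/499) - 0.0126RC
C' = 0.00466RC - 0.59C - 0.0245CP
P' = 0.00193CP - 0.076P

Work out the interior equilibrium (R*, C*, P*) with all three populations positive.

R* ≈ 247, C* ≈ 39.4, P* ≈ 22.9

From dP/dt = 0: 0.00193C* = 0.076, so C* = 39.4.
From dR/dt = 0: 0.983(1 - R*/499) = 0.0126·39.4, giving R* = 499·(1 - 0.505) = 247.
From dC/dt = 0: 0.00466·247 - 0.59 = 0.0245P*, so P* = 0.562/0.0245 = 22.9.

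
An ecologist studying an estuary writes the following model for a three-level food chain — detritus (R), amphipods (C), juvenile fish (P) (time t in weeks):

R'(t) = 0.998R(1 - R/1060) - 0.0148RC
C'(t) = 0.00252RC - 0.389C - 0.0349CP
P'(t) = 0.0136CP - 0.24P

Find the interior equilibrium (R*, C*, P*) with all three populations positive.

From dP/dt = 0: 0.0136C* = 0.24, so C* = 17.6.
From dR/dt = 0: 0.998(1 - R*/1060) = 0.0148·17.6, giving R* = 1060·(1 - 0.262) = 783.
From dC/dt = 0: 0.00252·783 - 0.389 = 0.0349P*, so P* = 1.58/0.0349 = 45.4.

R* ≈ 783, C* ≈ 17.6, P* ≈ 45.4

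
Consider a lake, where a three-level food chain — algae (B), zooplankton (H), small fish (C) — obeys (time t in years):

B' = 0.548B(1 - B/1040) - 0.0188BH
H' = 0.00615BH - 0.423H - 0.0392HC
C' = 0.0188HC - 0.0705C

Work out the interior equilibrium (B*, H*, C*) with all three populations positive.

B* ≈ 906, H* ≈ 3.75, C* ≈ 131

From dC/dt = 0: 0.0188H* = 0.0705, so H* = 3.75.
From dB/dt = 0: 0.548(1 - B*/1040) = 0.0188·3.75, giving B* = 1040·(1 - 0.129) = 906.
From dH/dt = 0: 0.00615·906 - 0.423 = 0.0392C*, so C* = 5.15/0.0392 = 131.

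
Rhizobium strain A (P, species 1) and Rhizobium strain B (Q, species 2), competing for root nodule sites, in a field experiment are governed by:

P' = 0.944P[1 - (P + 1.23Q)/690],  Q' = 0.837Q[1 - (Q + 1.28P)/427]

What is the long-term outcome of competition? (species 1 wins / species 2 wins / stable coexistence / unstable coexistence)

Compare the nullcline intercepts: K1/α12 = 690/1.23 = 561 > K2 = 427; K2/α21 = 427/1.28 = 334 < K1 = 690.
Since the inequalities point opposite ways, species 1 can invade but species 2 cannot.

species 1 excludes species 2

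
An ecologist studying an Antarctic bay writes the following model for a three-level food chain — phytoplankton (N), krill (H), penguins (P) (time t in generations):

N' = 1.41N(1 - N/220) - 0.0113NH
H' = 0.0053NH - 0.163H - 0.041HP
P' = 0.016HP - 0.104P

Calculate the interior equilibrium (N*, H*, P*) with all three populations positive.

From dP/dt = 0: 0.016H* = 0.104, so H* = 6.5.
From dN/dt = 0: 1.41(1 - N*/220) = 0.0113·6.5, giving N* = 220·(1 - 0.0521) = 209.
From dH/dt = 0: 0.0053·209 - 0.163 = 0.041P*, so P* = 0.942/0.041 = 23.

N* ≈ 209, H* ≈ 6.5, P* ≈ 23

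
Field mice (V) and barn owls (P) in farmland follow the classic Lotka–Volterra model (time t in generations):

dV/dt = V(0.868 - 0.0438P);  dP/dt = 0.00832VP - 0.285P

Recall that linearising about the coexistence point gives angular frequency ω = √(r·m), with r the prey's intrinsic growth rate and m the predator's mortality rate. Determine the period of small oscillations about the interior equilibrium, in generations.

T ≈ 12.6 generations

Here r = 0.868 and m = 0.285, so r·m = 0.247.
ω = √0.247 = 0.497 per generation, hence T = 2π/ω ≈ 12.6 generations.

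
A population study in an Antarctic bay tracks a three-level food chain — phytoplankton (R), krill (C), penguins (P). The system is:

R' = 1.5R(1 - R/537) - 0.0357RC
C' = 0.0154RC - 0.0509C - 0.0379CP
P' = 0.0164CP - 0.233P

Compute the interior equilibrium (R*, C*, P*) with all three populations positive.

From dP/dt = 0: 0.0164C* = 0.233, so C* = 14.2.
From dR/dt = 0: 1.5(1 - R*/537) = 0.0357·14.2, giving R* = 537·(1 - 0.338) = 355.
From dC/dt = 0: 0.0154·355 - 0.0509 = 0.0379P*, so P* = 5.42/0.0379 = 143.

R* ≈ 355, C* ≈ 14.2, P* ≈ 143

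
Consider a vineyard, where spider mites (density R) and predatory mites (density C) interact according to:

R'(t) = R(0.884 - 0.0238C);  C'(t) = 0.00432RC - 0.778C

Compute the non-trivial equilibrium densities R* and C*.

Set dC/dt = 0 with C > 0: 0.00432R - 0.778 = 0, so R* = 0.778/0.00432 = 180.
Set dR/dt = 0 with R > 0: 0.884 - 0.0238C = 0, so C* = 0.884/0.0238 = 37.1.

R* ≈ 180, C* ≈ 37.1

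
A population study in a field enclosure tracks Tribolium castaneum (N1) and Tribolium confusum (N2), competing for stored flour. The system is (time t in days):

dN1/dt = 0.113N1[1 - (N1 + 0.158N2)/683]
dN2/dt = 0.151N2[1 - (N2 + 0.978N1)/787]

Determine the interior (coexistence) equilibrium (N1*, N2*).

Setting both brackets to zero gives the nullclines N1 + 0.158N2 = 683 and 0.978N1 + N2 = 787.
Substituting N2 = 787 - 0.978N1 into the first: N1(1 - 0.158·0.978) = 683 - 0.158·787.
So N1* = 559/0.845 = 661, and then N2* = 787 - 0.978·661 = 141.

N1* ≈ 661, N2* ≈ 141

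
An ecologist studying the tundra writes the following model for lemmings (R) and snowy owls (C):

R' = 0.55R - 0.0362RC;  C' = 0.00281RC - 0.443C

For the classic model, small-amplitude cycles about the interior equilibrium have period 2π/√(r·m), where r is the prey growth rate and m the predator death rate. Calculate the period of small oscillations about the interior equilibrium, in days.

Here r = 0.55 and m = 0.443, so r·m = 0.244.
ω = √0.244 = 0.494 per day, hence T = 2π/ω ≈ 12.7 days.

T ≈ 12.7 days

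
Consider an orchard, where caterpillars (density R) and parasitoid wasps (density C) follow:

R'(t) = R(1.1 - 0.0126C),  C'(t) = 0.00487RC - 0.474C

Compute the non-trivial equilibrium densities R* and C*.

R* ≈ 97.3, C* ≈ 87.3

Set dC/dt = 0 with C > 0: 0.00487R - 0.474 = 0, so R* = 0.474/0.00487 = 97.3.
Set dR/dt = 0 with R > 0: 1.1 - 0.0126C = 0, so C* = 1.1/0.0126 = 87.3.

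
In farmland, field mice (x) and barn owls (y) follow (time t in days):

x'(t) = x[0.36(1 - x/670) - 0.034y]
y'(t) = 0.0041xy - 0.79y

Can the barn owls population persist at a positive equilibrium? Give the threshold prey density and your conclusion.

The predator equation gives dy/dt > 0 only when x > 0.79/0.0041 = 193.
Without the predator, x → K = 670. Since 670 > 193, the predator can invade and persist.

Threshold x = 193; K > 193, so yes, the predator persists.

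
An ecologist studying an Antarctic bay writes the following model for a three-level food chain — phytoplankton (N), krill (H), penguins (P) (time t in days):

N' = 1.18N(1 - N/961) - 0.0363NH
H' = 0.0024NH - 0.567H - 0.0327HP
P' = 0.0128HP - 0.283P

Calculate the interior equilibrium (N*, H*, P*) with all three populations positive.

N* ≈ 307, H* ≈ 22.1, P* ≈ 5.22

From dP/dt = 0: 0.0128H* = 0.283, so H* = 22.1.
From dN/dt = 0: 1.18(1 - N*/961) = 0.0363·22.1, giving N* = 961·(1 - 0.68) = 307.
From dH/dt = 0: 0.0024·307 - 0.567 = 0.0327P*, so P* = 0.171/0.0327 = 5.22.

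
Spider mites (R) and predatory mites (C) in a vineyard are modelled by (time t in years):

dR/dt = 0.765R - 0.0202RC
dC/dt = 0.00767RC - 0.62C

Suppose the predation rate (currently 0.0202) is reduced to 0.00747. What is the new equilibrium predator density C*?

C* ≈ 102

At the interior fixed point, setting dR/dt = 0 with R > 0 fixes C* = (prey growth rate)/(RC coefficient) — independent of the other coefficients.
With the change, C* = 0.765/0.00747 = 102; it rises from 37.9.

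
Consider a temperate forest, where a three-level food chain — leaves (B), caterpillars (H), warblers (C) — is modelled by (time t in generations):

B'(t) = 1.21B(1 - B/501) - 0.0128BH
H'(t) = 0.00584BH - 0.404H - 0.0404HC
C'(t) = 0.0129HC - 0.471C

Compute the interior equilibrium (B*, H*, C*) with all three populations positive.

B* ≈ 307, H* ≈ 36.5, C* ≈ 34.4

From dC/dt = 0: 0.0129H* = 0.471, so H* = 36.5.
From dB/dt = 0: 1.21(1 - B*/501) = 0.0128·36.5, giving B* = 501·(1 - 0.386) = 307.
From dH/dt = 0: 0.00584·307 - 0.404 = 0.0404C*, so C* = 1.39/0.0404 = 34.4.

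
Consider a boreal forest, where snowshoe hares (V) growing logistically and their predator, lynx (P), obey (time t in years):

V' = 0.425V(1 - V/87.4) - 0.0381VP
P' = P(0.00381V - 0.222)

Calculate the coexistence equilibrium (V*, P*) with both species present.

From dP/dt = 0 with P > 0: 0.00381V* = 0.222, so V* = 58.3.
Substitute into dV/dt = 0: 0.425(1 - 58.3/87.4) = 0.0381P*.
The bracket is 0.333, giving P* = 0.142/0.0381 = 3.72.

V* ≈ 58.3, P* ≈ 3.72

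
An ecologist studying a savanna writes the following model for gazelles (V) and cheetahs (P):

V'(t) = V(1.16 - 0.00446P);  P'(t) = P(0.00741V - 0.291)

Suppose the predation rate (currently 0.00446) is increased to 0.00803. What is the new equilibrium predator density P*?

P* ≈ 144

At the interior fixed point, setting dV/dt = 0 with V > 0 fixes P* = (prey growth rate)/(VP coefficient) — independent of the other coefficients.
With the change, P* = 1.16/0.00803 = 144; it falls from 260.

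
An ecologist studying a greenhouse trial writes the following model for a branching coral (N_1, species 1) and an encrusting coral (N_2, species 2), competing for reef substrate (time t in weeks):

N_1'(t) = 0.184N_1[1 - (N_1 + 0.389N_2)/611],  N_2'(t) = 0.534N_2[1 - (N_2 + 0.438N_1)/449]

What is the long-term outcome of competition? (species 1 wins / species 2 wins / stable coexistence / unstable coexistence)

Compare the nullcline intercepts: K1/α12 = 611/0.389 = 1570 > K2 = 449; K2/α21 = 449/0.438 = 1030 > K1 = 611.
Since both inequalities hold, each species can invade when rare, so the interior equilibrium is stable.

stable coexistence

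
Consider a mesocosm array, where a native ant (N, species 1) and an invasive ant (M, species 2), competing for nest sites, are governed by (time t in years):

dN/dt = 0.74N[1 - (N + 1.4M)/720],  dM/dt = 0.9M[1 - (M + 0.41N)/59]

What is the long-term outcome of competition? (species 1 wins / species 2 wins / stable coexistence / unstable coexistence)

Compare the nullcline intercepts: K1/α12 = 720/1.4 = 514 > K2 = 59; K2/α21 = 59/0.41 = 144 < K1 = 720.
Since the inequalities point opposite ways, species 1 can invade but species 2 cannot.

species 1 excludes species 2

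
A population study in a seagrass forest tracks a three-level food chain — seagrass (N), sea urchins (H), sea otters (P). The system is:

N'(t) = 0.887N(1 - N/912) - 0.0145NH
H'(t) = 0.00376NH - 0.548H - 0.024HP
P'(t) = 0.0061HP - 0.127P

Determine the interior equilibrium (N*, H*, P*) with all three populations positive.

N* ≈ 602, H* ≈ 20.8, P* ≈ 71.4

From dP/dt = 0: 0.0061H* = 0.127, so H* = 20.8.
From dN/dt = 0: 0.887(1 - N*/912) = 0.0145·20.8, giving N* = 912·(1 - 0.34) = 602.
From dH/dt = 0: 0.00376·602 - 0.548 = 0.024P*, so P* = 1.71/0.024 = 71.4.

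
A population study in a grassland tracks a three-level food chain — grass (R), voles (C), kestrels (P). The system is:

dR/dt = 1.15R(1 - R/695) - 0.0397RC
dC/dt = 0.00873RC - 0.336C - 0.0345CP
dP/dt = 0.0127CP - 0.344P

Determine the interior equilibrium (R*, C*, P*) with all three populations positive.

R* ≈ 45.1, C* ≈ 27.1, P* ≈ 1.68

From dP/dt = 0: 0.0127C* = 0.344, so C* = 27.1.
From dR/dt = 0: 1.15(1 - R*/695) = 0.0397·27.1, giving R* = 695·(1 - 0.935) = 45.1.
From dC/dt = 0: 0.00873·45.1 - 0.336 = 0.0345P*, so P* = 0.0579/0.0345 = 1.68.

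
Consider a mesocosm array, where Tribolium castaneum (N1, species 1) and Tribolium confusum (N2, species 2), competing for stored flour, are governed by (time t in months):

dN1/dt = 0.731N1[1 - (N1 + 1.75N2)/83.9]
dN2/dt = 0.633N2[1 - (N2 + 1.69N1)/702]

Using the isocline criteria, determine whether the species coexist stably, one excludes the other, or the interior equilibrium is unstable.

species 2 excludes species 1

Compare the nullcline intercepts: K1/α12 = 83.9/1.75 = 47.9 < K2 = 702; K2/α21 = 702/1.69 = 415 > K1 = 83.9.
Since the inequalities point opposite ways, species 2 can invade but species 1 cannot.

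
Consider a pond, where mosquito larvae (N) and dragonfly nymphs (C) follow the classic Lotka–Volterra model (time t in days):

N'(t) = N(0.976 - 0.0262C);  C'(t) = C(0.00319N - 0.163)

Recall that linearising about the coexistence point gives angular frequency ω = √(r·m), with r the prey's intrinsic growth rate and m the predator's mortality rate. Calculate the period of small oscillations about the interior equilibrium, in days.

T ≈ 15.8 days

Here r = 0.976 and m = 0.163, so r·m = 0.159.
ω = √0.159 = 0.399 per day, hence T = 2π/ω ≈ 15.8 days.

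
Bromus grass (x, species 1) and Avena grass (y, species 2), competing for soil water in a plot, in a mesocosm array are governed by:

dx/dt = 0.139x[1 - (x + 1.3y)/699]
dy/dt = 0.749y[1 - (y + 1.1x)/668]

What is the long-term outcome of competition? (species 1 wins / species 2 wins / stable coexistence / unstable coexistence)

unstable coexistence (outcome depends on initial conditions)

Compare the nullcline intercepts: K1/α12 = 699/1.3 = 538 < K2 = 668; K2/α21 = 668/1.1 = 607 < K1 = 699.
Since both are reversed, neither can invade when rare; the interior point is a saddle.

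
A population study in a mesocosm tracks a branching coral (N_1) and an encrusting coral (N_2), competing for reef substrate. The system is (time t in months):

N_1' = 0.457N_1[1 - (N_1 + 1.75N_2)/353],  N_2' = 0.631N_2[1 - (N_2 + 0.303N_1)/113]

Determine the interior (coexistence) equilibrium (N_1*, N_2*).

N_1* ≈ 330, N_2* ≈ 12.9

Setting both brackets to zero gives the nullclines N_1 + 1.75N_2 = 353 and 0.303N_1 + N_2 = 113.
Substituting N_2 = 113 - 0.303N_1 into the first: N_1(1 - 1.75·0.303) = 353 - 1.75·113.
So N_1* = 155/0.47 = 330, and then N_2* = 113 - 0.303·330 = 12.9.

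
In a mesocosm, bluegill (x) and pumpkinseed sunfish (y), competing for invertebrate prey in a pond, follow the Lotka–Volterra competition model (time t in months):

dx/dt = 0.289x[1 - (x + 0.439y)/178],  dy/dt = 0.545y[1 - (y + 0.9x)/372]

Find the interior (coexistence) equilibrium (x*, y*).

Setting both brackets to zero gives the nullclines x + 0.439y = 178 and 0.9x + y = 372.
Substituting y = 372 - 0.9x into the first: x(1 - 0.439·0.9) = 178 - 0.439·372.
So x* = 14.7/0.605 = 24.3, and then y* = 372 - 0.9·24.3 = 350.

x* ≈ 24.3, y* ≈ 350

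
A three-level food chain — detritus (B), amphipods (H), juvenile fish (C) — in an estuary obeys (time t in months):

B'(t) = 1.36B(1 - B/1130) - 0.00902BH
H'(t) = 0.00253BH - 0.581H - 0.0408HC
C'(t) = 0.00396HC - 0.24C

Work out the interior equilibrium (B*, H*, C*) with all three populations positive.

B* ≈ 676, H* ≈ 60.6, C* ≈ 27.7

From dC/dt = 0: 0.00396H* = 0.24, so H* = 60.6.
From dB/dt = 0: 1.36(1 - B*/1130) = 0.00902·60.6, giving B* = 1130·(1 - 0.402) = 676.
From dH/dt = 0: 0.00253·676 - 0.581 = 0.0408C*, so C* = 1.13/0.0408 = 27.7.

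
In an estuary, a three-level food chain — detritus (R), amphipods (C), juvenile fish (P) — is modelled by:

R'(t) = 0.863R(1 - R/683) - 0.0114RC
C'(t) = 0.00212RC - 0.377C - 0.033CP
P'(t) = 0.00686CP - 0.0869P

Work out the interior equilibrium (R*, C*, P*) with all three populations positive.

R* ≈ 569, C* ≈ 12.7, P* ≈ 25.1

From dP/dt = 0: 0.00686C* = 0.0869, so C* = 12.7.
From dR/dt = 0: 0.863(1 - R*/683) = 0.0114·12.7, giving R* = 683·(1 - 0.167) = 569.
From dC/dt = 0: 0.00212·569 - 0.377 = 0.033P*, so P* = 0.829/0.033 = 25.1.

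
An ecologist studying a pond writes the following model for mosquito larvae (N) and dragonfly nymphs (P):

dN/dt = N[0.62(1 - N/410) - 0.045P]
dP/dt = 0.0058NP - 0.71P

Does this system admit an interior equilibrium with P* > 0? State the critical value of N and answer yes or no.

Threshold N = 122; K > 122, so yes, the predator persists.

The predator equation gives dP/dt > 0 only when N > 0.71/0.0058 = 122.
Without the predator, N → K = 410. Since 410 > 122, the predator can invade and persist.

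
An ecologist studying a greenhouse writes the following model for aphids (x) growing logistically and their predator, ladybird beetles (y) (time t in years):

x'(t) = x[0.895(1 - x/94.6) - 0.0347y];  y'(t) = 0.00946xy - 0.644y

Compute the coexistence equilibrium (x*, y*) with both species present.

From dy/dt = 0 with y > 0: 0.00946x* = 0.644, so x* = 68.1.
Substitute into dx/dt = 0: 0.895(1 - 68.1/94.6) = 0.0347y*.
The bracket is 0.28, giving y* = 0.251/0.0347 = 7.23.

x* ≈ 68.1, y* ≈ 7.23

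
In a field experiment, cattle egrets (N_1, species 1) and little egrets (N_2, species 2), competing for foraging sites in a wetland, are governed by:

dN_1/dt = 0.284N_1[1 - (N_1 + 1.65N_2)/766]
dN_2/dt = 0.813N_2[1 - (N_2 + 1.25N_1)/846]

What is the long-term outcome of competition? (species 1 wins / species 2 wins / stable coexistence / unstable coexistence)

Compare the nullcline intercepts: K1/α12 = 766/1.65 = 464 < K2 = 846; K2/α21 = 846/1.25 = 677 < K1 = 766.
Since both are reversed, neither can invade when rare; the interior point is a saddle.

unstable coexistence (outcome depends on initial conditions)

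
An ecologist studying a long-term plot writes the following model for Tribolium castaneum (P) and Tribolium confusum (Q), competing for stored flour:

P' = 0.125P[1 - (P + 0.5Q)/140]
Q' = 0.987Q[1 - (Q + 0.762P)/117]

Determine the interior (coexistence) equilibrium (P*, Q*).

P* ≈ 132, Q* ≈ 16.7

Setting both brackets to zero gives the nullclines P + 0.5Q = 140 and 0.762P + Q = 117.
Substituting Q = 117 - 0.762P into the first: P(1 - 0.5·0.762) = 140 - 0.5·117.
So P* = 81.5/0.619 = 132, and then Q* = 117 - 0.762·132 = 16.7.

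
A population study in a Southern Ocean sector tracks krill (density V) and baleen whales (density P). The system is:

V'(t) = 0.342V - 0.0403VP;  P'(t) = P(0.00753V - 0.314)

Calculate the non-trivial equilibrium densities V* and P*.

V* ≈ 41.7, P* ≈ 8.49

Set dP/dt = 0 with P > 0: 0.00753V - 0.314 = 0, so V* = 0.314/0.00753 = 41.7.
Set dV/dt = 0 with V > 0: 0.342 - 0.0403P = 0, so P* = 0.342/0.0403 = 8.49.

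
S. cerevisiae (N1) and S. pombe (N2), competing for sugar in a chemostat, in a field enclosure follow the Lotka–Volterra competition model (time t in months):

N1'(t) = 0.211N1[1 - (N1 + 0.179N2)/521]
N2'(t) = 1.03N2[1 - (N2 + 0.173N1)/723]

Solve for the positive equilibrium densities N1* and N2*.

N1* ≈ 404, N2* ≈ 653

Setting both brackets to zero gives the nullclines N1 + 0.179N2 = 521 and 0.173N1 + N2 = 723.
Substituting N2 = 723 - 0.173N1 into the first: N1(1 - 0.179·0.173) = 521 - 0.179·723.
So N1* = 392/0.969 = 404, and then N2* = 723 - 0.173·404 = 653.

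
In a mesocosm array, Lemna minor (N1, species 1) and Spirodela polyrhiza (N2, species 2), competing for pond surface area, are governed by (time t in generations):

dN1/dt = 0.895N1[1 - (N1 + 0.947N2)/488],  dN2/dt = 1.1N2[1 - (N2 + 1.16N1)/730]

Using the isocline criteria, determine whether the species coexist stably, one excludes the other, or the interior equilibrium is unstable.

Compare the nullcline intercepts: K1/α12 = 488/0.947 = 515 < K2 = 730; K2/α21 = 730/1.16 = 629 > K1 = 488.
Since the inequalities point opposite ways, species 2 can invade but species 1 cannot.

species 2 excludes species 1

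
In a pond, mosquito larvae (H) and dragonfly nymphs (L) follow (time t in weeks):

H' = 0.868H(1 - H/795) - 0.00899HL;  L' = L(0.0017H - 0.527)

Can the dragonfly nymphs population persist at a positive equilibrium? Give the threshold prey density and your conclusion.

The predator equation gives dL/dt > 0 only when H > 0.527/0.0017 = 310.
Without the predator, H → K = 795. Since 795 > 310, the predator can invade and persist.

Threshold H = 310; K > 310, so yes, the predator persists.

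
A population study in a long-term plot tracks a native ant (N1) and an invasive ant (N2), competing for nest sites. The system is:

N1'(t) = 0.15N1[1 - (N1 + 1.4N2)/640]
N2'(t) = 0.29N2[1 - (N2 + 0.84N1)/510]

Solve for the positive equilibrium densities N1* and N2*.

Setting both brackets to zero gives the nullclines N1 + 1.4N2 = 640 and 0.84N1 + N2 = 510.
Substituting N2 = 510 - 0.84N1 into the first: N1(1 - 1.4·0.84) = 640 - 1.4·510.
So N1* = -74/-0.176 = 420, and then N2* = 510 - 0.84·420 = 157.

N1* ≈ 420, N2* ≈ 157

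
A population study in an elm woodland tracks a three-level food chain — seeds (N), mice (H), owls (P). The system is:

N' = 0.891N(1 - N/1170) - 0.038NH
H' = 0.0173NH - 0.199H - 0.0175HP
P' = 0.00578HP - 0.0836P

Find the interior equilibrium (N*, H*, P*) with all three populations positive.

From dP/dt = 0: 0.00578H* = 0.0836, so H* = 14.5.
From dN/dt = 0: 0.891(1 - N*/1170) = 0.038·14.5, giving N* = 1170·(1 - 0.617) = 448.
From dH/dt = 0: 0.0173·448 - 0.199 = 0.0175P*, so P* = 7.56/0.0175 = 432.

N* ≈ 448, H* ≈ 14.5, P* ≈ 432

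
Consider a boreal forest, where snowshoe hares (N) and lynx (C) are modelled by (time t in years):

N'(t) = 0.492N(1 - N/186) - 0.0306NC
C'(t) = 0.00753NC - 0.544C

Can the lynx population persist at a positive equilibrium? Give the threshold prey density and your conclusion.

Threshold N = 72.2; K > 72.2, so yes, the predator persists.

The predator equation gives dC/dt > 0 only when N > 0.544/0.00753 = 72.2.
Without the predator, N → K = 186. Since 186 > 72.2, the predator can invade and persist.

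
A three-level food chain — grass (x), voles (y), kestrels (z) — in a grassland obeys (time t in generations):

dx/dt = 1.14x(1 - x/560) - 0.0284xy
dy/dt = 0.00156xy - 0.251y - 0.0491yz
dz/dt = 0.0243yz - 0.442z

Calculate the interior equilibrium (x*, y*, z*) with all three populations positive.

x* ≈ 306, y* ≈ 18.2, z* ≈ 4.62

From dz/dt = 0: 0.0243y* = 0.442, so y* = 18.2.
From dx/dt = 0: 1.14(1 - x*/560) = 0.0284·18.2, giving x* = 560·(1 - 0.453) = 306.
From dy/dt = 0: 0.00156·306 - 0.251 = 0.0491z*, so z* = 0.227/0.0491 = 4.62.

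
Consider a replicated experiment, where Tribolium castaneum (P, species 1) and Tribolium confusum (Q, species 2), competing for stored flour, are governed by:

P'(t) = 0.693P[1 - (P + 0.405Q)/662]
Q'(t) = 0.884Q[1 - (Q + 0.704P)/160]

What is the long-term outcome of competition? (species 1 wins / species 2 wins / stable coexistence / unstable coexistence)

species 1 excludes species 2

Compare the nullcline intercepts: K1/α12 = 662/0.405 = 1630 > K2 = 160; K2/α21 = 160/0.704 = 227 < K1 = 662.
Since the inequalities point opposite ways, species 1 can invade but species 2 cannot.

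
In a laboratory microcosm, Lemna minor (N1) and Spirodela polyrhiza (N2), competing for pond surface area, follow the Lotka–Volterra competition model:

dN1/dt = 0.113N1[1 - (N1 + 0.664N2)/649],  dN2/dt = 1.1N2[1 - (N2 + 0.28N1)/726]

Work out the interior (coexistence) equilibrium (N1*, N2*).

N1* ≈ 205, N2* ≈ 669

Setting both brackets to zero gives the nullclines N1 + 0.664N2 = 649 and 0.28N1 + N2 = 726.
Substituting N2 = 726 - 0.28N1 into the first: N1(1 - 0.664·0.28) = 649 - 0.664·726.
So N1* = 167/0.814 = 205, and then N2* = 726 - 0.28·205 = 669.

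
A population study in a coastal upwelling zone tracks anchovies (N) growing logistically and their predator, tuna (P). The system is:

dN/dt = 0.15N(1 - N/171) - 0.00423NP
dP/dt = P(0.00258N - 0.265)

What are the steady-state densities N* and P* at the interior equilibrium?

N* ≈ 103, P* ≈ 14.2

From dP/dt = 0 with P > 0: 0.00258N* = 0.265, so N* = 103.
Substitute into dN/dt = 0: 0.15(1 - 103/171) = 0.00423P*.
The bracket is 0.399, giving P* = 0.0599/0.00423 = 14.2.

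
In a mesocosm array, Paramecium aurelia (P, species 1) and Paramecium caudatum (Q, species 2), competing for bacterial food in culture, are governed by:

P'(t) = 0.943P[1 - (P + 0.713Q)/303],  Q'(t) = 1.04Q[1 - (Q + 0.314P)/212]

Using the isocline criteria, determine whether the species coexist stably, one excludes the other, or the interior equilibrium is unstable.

Compare the nullcline intercepts: K1/α12 = 303/0.713 = 425 > K2 = 212; K2/α21 = 212/0.314 = 675 > K1 = 303.
Since both inequalities hold, each species can invade when rare, so the interior equilibrium is stable.

stable coexistence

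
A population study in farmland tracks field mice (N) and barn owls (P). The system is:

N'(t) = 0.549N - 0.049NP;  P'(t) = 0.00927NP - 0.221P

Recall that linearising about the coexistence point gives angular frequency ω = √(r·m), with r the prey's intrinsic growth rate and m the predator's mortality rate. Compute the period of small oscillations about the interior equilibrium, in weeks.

T ≈ 18 weeks

Here r = 0.549 and m = 0.221, so r·m = 0.121.
ω = √0.121 = 0.348 per week, hence T = 2π/ω ≈ 18 weeks.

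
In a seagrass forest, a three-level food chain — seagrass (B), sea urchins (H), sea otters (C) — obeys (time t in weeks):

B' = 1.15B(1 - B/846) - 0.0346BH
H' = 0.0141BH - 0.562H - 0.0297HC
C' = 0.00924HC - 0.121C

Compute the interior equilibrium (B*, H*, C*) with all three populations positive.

B* ≈ 513, H* ≈ 13.1, C* ≈ 224

From dC/dt = 0: 0.00924H* = 0.121, so H* = 13.1.
From dB/dt = 0: 1.15(1 - B*/846) = 0.0346·13.1, giving B* = 846·(1 - 0.394) = 513.
From dH/dt = 0: 0.0141·513 - 0.562 = 0.0297C*, so C* = 6.67/0.0297 = 224.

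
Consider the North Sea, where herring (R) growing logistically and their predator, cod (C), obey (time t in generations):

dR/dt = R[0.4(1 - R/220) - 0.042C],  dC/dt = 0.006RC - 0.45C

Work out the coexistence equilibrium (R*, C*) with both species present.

From dC/dt = 0 with C > 0: 0.006R* = 0.45, so R* = 75.
Substitute into dR/dt = 0: 0.4(1 - 75/220) = 0.042C*.
The bracket is 0.659, giving C* = 0.264/0.042 = 6.28.

R* ≈ 75, C* ≈ 6.28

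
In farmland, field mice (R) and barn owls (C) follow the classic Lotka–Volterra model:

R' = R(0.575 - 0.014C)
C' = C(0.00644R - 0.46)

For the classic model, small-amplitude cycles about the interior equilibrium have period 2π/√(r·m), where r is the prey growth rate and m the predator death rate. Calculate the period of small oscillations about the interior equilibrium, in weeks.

Here r = 0.575 and m = 0.46, so r·m = 0.265.
ω = √0.265 = 0.514 per week, hence T = 2π/ω ≈ 12.2 weeks.

T ≈ 12.2 weeks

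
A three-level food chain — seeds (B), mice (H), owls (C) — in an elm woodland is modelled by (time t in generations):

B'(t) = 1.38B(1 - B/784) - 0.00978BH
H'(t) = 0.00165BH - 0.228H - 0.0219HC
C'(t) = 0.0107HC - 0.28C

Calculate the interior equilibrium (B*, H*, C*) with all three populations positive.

From dC/dt = 0: 0.0107H* = 0.28, so H* = 26.2.
From dB/dt = 0: 1.38(1 - B*/784) = 0.00978·26.2, giving B* = 784·(1 - 0.185) = 639.
From dH/dt = 0: 0.00165·639 - 0.228 = 0.0219C*, so C* = 0.826/0.0219 = 37.7.

B* ≈ 639, H* ≈ 26.2, C* ≈ 37.7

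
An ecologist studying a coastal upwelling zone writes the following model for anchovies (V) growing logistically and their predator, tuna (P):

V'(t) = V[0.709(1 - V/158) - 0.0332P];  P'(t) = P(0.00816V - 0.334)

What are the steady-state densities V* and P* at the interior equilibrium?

From dP/dt = 0 with P > 0: 0.00816V* = 0.334, so V* = 40.9.
Substitute into dV/dt = 0: 0.709(1 - 40.9/158) = 0.0332P*.
The bracket is 0.741, giving P* = 0.525/0.0332 = 15.8.

V* ≈ 40.9, P* ≈ 15.8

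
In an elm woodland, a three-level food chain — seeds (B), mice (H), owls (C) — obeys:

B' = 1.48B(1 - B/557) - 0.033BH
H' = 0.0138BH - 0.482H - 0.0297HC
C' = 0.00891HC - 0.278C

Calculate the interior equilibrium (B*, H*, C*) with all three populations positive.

From dC/dt = 0: 0.00891H* = 0.278, so H* = 31.2.
From dB/dt = 0: 1.48(1 - B*/557) = 0.033·31.2, giving B* = 557·(1 - 0.696) = 169.
From dH/dt = 0: 0.0138·169 - 0.482 = 0.0297C*, so C* = 1.86/0.0297 = 62.5.

B* ≈ 169, H* ≈ 31.2, C* ≈ 62.5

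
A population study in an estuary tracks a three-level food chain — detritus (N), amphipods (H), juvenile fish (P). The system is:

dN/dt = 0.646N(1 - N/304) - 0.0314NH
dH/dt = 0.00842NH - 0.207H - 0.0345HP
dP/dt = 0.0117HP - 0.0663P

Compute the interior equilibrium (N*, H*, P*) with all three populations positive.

From dP/dt = 0: 0.0117H* = 0.0663, so H* = 5.67.
From dN/dt = 0: 0.646(1 - N*/304) = 0.0314·5.67, giving N* = 304·(1 - 0.275) = 220.
From dH/dt = 0: 0.00842·220 - 0.207 = 0.0345P*, so P* = 1.65/0.0345 = 47.8.

N* ≈ 220, H* ≈ 5.67, P* ≈ 47.8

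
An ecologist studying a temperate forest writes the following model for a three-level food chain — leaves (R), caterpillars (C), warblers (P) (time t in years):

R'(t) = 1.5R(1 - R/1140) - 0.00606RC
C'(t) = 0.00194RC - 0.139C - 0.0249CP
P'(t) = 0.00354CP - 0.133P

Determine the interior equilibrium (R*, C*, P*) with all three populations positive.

From dP/dt = 0: 0.00354C* = 0.133, so C* = 37.6.
From dR/dt = 0: 1.5(1 - R*/1140) = 0.00606·37.6, giving R* = 1140·(1 - 0.152) = 967.
From dC/dt = 0: 0.00194·967 - 0.139 = 0.0249P*, so P* = 1.74/0.0249 = 69.8.

R* ≈ 967, C* ≈ 37.6, P* ≈ 69.8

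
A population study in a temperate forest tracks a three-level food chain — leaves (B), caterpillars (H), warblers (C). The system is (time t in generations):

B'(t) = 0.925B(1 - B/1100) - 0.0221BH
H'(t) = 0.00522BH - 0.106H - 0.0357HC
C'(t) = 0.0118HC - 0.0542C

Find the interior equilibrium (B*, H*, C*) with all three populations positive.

From dC/dt = 0: 0.0118H* = 0.0542, so H* = 4.59.
From dB/dt = 0: 0.925(1 - B*/1100) = 0.0221·4.59, giving B* = 1100·(1 - 0.11) = 979.
From dH/dt = 0: 0.00522·979 - 0.106 = 0.0357C*, so C* = 5.01/0.0357 = 140.

B* ≈ 979, H* ≈ 4.59, C* ≈ 140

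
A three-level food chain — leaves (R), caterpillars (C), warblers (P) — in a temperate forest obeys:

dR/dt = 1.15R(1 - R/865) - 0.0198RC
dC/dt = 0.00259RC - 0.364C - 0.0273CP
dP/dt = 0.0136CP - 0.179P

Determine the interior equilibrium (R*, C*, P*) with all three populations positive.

From dP/dt = 0: 0.0136C* = 0.179, so C* = 13.2.
From dR/dt = 0: 1.15(1 - R*/865) = 0.0198·13.2, giving R* = 865·(1 - 0.227) = 669.
From dC/dt = 0: 0.00259·669 - 0.364 = 0.0273P*, so P* = 1.37/0.0273 = 50.1.

R* ≈ 669, C* ≈ 13.2, P* ≈ 50.1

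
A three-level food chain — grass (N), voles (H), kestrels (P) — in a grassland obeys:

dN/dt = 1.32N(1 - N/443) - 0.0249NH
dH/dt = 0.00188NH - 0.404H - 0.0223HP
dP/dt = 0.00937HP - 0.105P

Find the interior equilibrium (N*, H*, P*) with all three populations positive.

N* ≈ 349, H* ≈ 11.2, P* ≈ 11.3

From dP/dt = 0: 0.00937H* = 0.105, so H* = 11.2.
From dN/dt = 0: 1.32(1 - N*/443) = 0.0249·11.2, giving N* = 443·(1 - 0.211) = 349.
From dH/dt = 0: 0.00188·349 - 0.404 = 0.0223P*, so P* = 0.253/0.0223 = 11.3.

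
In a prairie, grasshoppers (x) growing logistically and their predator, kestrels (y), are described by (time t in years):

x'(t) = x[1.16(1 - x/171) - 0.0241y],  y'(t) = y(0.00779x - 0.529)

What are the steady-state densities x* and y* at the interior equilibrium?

x* ≈ 67.9, y* ≈ 29

From dy/dt = 0 with y > 0: 0.00779x* = 0.529, so x* = 67.9.
Substitute into dx/dt = 0: 1.16(1 - 67.9/171) = 0.0241y*.
The bracket is 0.603, giving y* = 0.699/0.0241 = 29.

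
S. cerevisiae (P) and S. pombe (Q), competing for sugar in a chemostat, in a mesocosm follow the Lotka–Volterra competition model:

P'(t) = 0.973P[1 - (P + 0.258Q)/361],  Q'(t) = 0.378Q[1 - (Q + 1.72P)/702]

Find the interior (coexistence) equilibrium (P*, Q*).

Setting both brackets to zero gives the nullclines P + 0.258Q = 361 and 1.72P + Q = 702.
Substituting Q = 702 - 1.72P into the first: P(1 - 0.258·1.72) = 361 - 0.258·702.
So P* = 180/0.556 = 323, and then Q* = 702 - 1.72·323 = 146.

P* ≈ 323, Q* ≈ 146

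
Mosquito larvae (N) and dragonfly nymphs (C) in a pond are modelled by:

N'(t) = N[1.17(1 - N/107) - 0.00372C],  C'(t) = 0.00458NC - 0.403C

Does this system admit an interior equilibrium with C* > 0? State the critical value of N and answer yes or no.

Threshold N = 88; K > 88, so yes, the predator persists.

The predator equation gives dC/dt > 0 only when N > 0.403/0.00458 = 88.
Without the predator, N → K = 107. Since 107 > 88, the predator can invade and persist.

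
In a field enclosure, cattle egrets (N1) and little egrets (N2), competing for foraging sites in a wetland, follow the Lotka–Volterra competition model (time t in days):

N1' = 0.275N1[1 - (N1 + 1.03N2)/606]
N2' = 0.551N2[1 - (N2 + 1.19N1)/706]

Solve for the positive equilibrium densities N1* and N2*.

N1* ≈ 537, N2* ≈ 67.1

Setting both brackets to zero gives the nullclines N1 + 1.03N2 = 606 and 1.19N1 + N2 = 706.
Substituting N2 = 706 - 1.19N1 into the first: N1(1 - 1.03·1.19) = 606 - 1.03·706.
So N1* = -121/-0.226 = 537, and then N2* = 706 - 1.19·537 = 67.1.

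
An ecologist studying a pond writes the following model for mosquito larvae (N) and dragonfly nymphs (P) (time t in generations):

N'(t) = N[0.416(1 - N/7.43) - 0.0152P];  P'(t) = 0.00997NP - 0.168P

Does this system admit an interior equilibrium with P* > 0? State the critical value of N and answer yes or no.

The predator equation gives dP/dt > 0 only when N > 0.168/0.00997 = 16.9.
Without the predator, N → K = 7.43. Since 7.43 < 16.9, the predator cannot invade.

Threshold N = 16.9; K < 16.9, so no, the predator goes extinct.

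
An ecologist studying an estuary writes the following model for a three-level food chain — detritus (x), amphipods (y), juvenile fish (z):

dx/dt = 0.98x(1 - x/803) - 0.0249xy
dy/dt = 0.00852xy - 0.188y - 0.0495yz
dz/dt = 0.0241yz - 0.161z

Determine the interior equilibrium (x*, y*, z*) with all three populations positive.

From dz/dt = 0: 0.0241y* = 0.161, so y* = 6.68.
From dx/dt = 0: 0.98(1 - x*/803) = 0.0249·6.68, giving x* = 803·(1 - 0.17) = 667.
From dy/dt = 0: 0.00852·667 - 0.188 = 0.0495z*, so z* = 5.49/0.0495 = 111.

x* ≈ 667, y* ≈ 6.68, z* ≈ 111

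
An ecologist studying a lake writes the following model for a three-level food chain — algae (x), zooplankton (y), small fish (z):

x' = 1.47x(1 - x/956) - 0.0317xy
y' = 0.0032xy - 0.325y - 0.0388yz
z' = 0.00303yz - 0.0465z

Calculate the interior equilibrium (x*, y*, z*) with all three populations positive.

From dz/dt = 0: 0.00303y* = 0.0465, so y* = 15.3.
From dx/dt = 0: 1.47(1 - x*/956) = 0.0317·15.3, giving x* = 956·(1 - 0.331) = 640.
From dy/dt = 0: 0.0032·640 - 0.325 = 0.0388z*, so z* = 1.72/0.0388 = 44.4.

x* ≈ 640, y* ≈ 15.3, z* ≈ 44.4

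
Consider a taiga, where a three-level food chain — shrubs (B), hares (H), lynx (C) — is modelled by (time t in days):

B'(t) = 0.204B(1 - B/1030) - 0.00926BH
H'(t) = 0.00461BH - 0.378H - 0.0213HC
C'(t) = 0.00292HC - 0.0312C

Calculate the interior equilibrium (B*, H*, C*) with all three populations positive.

From dC/dt = 0: 0.00292H* = 0.0312, so H* = 10.7.
From dB/dt = 0: 0.204(1 - B*/1030) = 0.00926·10.7, giving B* = 1030·(1 - 0.485) = 530.
From dH/dt = 0: 0.00461·530 - 0.378 = 0.0213C*, so C* = 2.07/0.0213 = 97.1.

B* ≈ 530, H* ≈ 10.7, C* ≈ 97.1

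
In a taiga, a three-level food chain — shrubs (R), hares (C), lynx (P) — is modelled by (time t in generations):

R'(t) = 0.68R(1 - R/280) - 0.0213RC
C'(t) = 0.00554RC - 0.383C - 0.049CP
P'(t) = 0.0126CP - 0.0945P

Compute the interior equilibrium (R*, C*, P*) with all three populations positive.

R* ≈ 214, C* ≈ 7.5, P* ≈ 16.4

From dP/dt = 0: 0.0126C* = 0.0945, so C* = 7.5.
From dR/dt = 0: 0.68(1 - R*/280) = 0.0213·7.5, giving R* = 280·(1 - 0.235) = 214.
From dC/dt = 0: 0.00554·214 - 0.383 = 0.049P*, so P* = 0.804/0.049 = 16.4.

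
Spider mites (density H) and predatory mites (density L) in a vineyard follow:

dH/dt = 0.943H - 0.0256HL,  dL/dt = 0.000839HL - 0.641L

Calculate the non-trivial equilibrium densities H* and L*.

Set dL/dt = 0 with L > 0: 0.000839H - 0.641 = 0, so H* = 0.641/0.000839 = 764.
Set dH/dt = 0 with H > 0: 0.943 - 0.0256L = 0, so L* = 0.943/0.0256 = 36.8.

H* ≈ 764, L* ≈ 36.8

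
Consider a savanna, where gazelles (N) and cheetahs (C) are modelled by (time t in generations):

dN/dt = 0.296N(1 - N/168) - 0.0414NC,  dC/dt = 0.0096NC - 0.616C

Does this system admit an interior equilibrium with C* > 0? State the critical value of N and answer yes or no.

Threshold N = 64.2; K > 64.2, so yes, the predator persists.

The predator equation gives dC/dt > 0 only when N > 0.616/0.0096 = 64.2.
Without the predator, N → K = 168. Since 168 > 64.2, the predator can invade and persist.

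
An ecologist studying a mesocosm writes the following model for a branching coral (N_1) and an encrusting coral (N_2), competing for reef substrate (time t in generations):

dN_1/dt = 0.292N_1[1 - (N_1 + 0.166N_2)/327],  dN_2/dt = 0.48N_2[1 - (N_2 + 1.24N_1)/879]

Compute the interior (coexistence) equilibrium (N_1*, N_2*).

Setting both brackets to zero gives the nullclines N_1 + 0.166N_2 = 327 and 1.24N_1 + N_2 = 879.
Substituting N_2 = 879 - 1.24N_1 into the first: N_1(1 - 0.166·1.24) = 327 - 0.166·879.
So N_1* = 181/0.794 = 228, and then N_2* = 879 - 1.24·228 = 596.

N_1* ≈ 228, N_2* ≈ 596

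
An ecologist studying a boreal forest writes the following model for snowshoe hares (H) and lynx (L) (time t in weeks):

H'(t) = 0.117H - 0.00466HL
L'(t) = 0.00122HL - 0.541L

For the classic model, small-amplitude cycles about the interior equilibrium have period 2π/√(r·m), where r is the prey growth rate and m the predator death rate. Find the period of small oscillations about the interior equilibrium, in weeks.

T ≈ 25 weeks

Here r = 0.117 and m = 0.541, so r·m = 0.0633.
ω = √0.0633 = 0.252 per week, hence T = 2π/ω ≈ 25 weeks.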